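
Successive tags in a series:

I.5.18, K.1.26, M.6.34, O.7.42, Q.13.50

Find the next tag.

Letter — letters move forward 2 places in the alphabet: I, K, M, O, Q → S.
For the second component, each term is the sum of the two before it: 5, 1, 6, 7, 13 → 20.
For the third component, +8 each step: 18, 26, 34, 42, 50 → 58.
Putting it together: S.20.58.

S.20.58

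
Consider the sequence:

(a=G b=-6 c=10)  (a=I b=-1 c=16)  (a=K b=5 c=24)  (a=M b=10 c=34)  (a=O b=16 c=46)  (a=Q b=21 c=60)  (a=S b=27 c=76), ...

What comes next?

(a=U b=32 c=94)

A: letters move forward 2 places in the alphabet; G, I, K, M, O, Q, S → U.
B: alternating steps +5, +6, +5, +6, …, so -6, -1, 5, 10, 16, 21, 27 → 32.
C: differences are 6, 8, 10, … (increasing by 2 each time), so 10, 16, 24, 34, 46, 60, 76 → 94.
So the next triple is (a=U b=32 c=94).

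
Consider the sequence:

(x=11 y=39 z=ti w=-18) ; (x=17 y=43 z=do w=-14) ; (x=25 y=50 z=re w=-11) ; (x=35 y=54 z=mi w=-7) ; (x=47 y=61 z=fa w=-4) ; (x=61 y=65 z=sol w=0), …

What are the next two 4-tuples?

X — differences are 6, 8, 10, … (increasing by 2 each time): 11, 17, 25, 35, 47, 61 → 77 → 95.
Y goes 39, 43, 50, 54, 61, 65 → 72 → 76 (alternating steps +4, +7, +4, +7, …).
Z: runs through the solfège scale do→ti, so ti, do, re, mi, fa, sol → la → ti.
W: -18, -14, -11, -7, -4, 0 → 3 → 7 (alternating steps +4, +3, +4, +3, …).
Putting the parts together: (x=77 y=72 z=la w=3) and then (x=95 y=76 z=ti w=7).

(x=77 y=72 z=la w=3), (x=95 y=76 z=ti w=7)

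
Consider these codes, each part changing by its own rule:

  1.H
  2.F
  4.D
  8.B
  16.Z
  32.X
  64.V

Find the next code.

128.T

First component: ×2 each step; 1, 2, 4, 8, 16, 32, 64 → 128.
Letter: letters move back 2 places in the alphabet, wrapping A→Z; H, F, D, B, Z, X, V → T.
Putting it together: 128.T.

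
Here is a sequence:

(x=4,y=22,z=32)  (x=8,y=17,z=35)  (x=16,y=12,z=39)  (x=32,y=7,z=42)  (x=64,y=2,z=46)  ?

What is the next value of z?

49

Z: alternating steps +3, +4, +3, +4, …, so 32, 35, 39, 42, 46 → 49.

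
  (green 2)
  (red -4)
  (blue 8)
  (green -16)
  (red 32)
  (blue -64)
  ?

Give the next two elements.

(green 128), (red -256)

Colour — repeats green → red → blue: green, red, blue, green, red, blue → green → red.
Second entry — ×(-2) each step: 2, -4, 8, -16, 32, -64 → 128 → -256.
Putting the parts together: (green 128) and then (red -256).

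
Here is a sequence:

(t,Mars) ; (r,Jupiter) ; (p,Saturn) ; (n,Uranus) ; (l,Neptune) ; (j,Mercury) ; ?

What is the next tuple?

Letter — letters move back 2 places in the alphabet: t, r, p, n, l, j → h.
Planet: runs through the planets Mercury→Neptune; Mars, Jupiter, Saturn, Uranus, Neptune, Mercury → Venus.
So the next tuple is (h,Venus).

(h,Venus)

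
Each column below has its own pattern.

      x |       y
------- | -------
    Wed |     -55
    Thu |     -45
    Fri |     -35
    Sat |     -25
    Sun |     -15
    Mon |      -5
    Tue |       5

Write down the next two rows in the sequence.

Wed  15; Thu  25

Column x: runs through the weekdays Mon→Sun; Wed, Thu, Fri, Sat, Sun, Mon, Tue → Wed → Thu.
Column y: +10 each step, so -55, -45, -35, -25, -15, -5, 5 → 15 → 25.
So the next two rows are Wed  15 and Thu  25.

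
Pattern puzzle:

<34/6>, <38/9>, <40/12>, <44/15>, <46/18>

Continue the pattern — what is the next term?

<50/21>

First entry goes 34, 38, 40, 44, 46 → 50 (alternating steps +4, +2, +4, +2, …).
For the second entry, +3 each step: 6, 9, 12, 15, 18 → 21.
Putting it together: <50/21>.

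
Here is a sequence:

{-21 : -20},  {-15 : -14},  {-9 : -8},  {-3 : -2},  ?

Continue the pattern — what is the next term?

{3 : 4}

For the first coordinate, +6 each step: -21, -15, -9, -3 → 3.
Second coordinate: always 1 more than the first coordinate; -20, -14, -8, -2 → 4.
Combining the parts gives {3 : 4}.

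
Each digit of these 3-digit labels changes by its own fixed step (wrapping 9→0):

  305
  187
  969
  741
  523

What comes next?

305

First digit: −2 each step, mod 10, so 3, 1, 9, 7, 5 → 3.
Second digit: −2 each step, mod 10, so 0, 8, 6, 4, 2 → 0.
Third digit: +2 each step, mod 10, so 5, 7, 9, 1, 3 → 5.
Combining the parts gives 305.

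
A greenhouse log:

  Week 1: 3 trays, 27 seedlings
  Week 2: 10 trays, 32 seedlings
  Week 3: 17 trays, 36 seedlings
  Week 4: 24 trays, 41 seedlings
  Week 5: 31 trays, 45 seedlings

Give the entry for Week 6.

38 trays, 50 seedlings

Trays — +7 each step: 3, 10, 17, 24, 31 → 38.
Seedlings: alternating steps +5, +4, +5, +4, …, so 27, 32, 36, 41, 45 → 50.
Putting it together: 38 trays, 50 seedlings.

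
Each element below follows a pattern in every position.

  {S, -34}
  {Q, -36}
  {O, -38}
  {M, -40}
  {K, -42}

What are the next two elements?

{I, -44}, {G, -46}

Letter: letters move back 2 places in the alphabet, so S, Q, O, M, K → I → G.
For the second coordinate, −2 each step: -34, -36, -38, -40, -42 → -44 → -46.
Putting the parts together: {I, -44} and then {G, -46}.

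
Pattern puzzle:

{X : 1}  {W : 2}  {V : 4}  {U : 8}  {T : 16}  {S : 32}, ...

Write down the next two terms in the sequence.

{R : 64}, {Q : 128}

Letter: letters move back 1 place in the alphabet; X, W, V, U, T, S → R → Q.
Second entry: 1, 2, 4, 8, 16, 32 → 64 → 128 (×2 each step).
Putting the parts together: {R : 64} and then {Q : 128}.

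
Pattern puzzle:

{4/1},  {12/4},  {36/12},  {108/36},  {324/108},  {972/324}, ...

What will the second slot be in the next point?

First slot goes 4, 12, 36, 108, 324, 972 → 2916 (×3 each step).
Second slot: always the previous value of the first slot, so 1, 4, 12, 36, 108, 324 → 972.

972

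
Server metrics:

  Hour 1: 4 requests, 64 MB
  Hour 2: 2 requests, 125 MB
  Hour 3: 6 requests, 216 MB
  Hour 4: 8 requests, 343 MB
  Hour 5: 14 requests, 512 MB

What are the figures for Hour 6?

22 requests, 729 MB

For the requests, each term is the sum of the two before it: 4, 2, 6, 8, 14 → 22.
MB: perfect cubes: 4³, 5³, 6³, …, so 64, 125, 216, 343, 512 → 729.
So the next row is 22 requests, 729 MB.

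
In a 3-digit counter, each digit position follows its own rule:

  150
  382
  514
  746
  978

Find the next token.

100

For the first digit, +2 each step, mod 10: 1, 3, 5, 7, 9 → 1.
Second digit — +3 each step, mod 10: 5, 8, 1, 4, 7 → 0.
Third digit goes 0, 2, 4, 6, 8 → 0 (+2 each step, mod 10).
Combining the parts gives 100.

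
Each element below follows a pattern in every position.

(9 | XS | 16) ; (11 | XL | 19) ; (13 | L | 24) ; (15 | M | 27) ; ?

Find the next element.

(17 | S | 32)

First part: +2 each step; 9, 11, 13, 15 → 17.
Size: runs backward through clothing sizes XS→XL; XS, XL, L, M → S.
Third part: 16, 19, 24, 27 → 32 (alternating steps +3, +5, +3, +5, …).
Combining the parts gives (17 | S | 32).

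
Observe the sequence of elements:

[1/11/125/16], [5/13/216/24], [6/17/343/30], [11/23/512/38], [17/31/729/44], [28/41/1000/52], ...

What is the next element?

[45/53/1331/58]

For the first part, each term is the sum of the two before it: 1, 5, 6, 11, 17, 28 → 45.
Second part: differences are 2, 4, 6, … (increasing by 2 each time); 11, 13, 17, 23, 31, 41 → 53.
Third part: perfect cubes: 5³, 6³, 7³, …, so 125, 216, 343, 512, 729, 1000 → 1331.
Fourth part: alternating steps +8, +6, +8, +6, …; 16, 24, 30, 38, 44, 52 → 58.
Putting it together: [45/53/1331/58].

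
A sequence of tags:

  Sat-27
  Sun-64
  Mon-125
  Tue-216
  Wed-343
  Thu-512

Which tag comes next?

Day: Sat, Sun, Mon, Tue, Wed, Thu → Fri (runs through the weekdays Mon→Sun).
Second component goes 27, 64, 125, 216, 343, 512 → 729 (perfect cubes: 3³, 4³, 5³, …).
Putting it together: Fri-729.

Fri-729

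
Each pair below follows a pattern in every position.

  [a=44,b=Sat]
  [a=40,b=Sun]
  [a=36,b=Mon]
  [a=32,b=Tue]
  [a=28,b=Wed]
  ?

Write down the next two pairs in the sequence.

A goes 44, 40, 36, 32, 28 → 24 → 20 (−4 each step).
B: runs through the weekdays Mon→Sun; Sat, Sun, Mon, Tue, Wed → Thu → Fri.
Putting the parts together: [a=24,b=Thu] and then [a=20,b=Fri].

[a=24,b=Thu], [a=20,b=Fri]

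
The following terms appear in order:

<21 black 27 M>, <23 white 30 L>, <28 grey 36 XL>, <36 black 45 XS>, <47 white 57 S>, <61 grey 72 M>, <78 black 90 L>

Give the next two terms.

First entry: 21, 23, 28, 36, 47, 61, 78 → 98 → 121 (differences are 2, 5, 8, … (increasing by 3 each time)).
For the shade, repeats black → white → grey: black, white, grey, black, white, grey, black → white → grey.
For the third entry, differences are 3, 6, 9, … (increasing by 3 each time): 27, 30, 36, 45, 57, 72, 90 → 111 → 135.
For the size, repeats M → L → XL → XS → S: M, L, XL, XS, S, M, L → XL → XS.
Putting the parts together: <98 white 111 XL> and then <121 grey 135 XS>.

<98 white 111 XL>, <121 grey 135 XS>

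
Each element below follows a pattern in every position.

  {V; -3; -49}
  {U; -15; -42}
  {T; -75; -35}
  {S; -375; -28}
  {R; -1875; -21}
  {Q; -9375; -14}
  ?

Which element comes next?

{P; -46875; -7}

For the letter, letters move back 1 place in the alphabet: V, U, T, S, R, Q → P.
Second slot: ×5 each step, so -3, -15, -75, -375, -1875, -9375 → -46875.
Third slot: -49, -42, -35, -28, -21, -14 → -7 (+7 each step).
Putting it together: {P; -46875; -7}.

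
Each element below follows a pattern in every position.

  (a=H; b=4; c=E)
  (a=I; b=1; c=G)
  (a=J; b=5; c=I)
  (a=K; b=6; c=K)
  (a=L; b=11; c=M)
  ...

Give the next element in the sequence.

(a=M; b=17; c=O)

A: letters move forward 1 place in the alphabet, so H, I, J, K, L → M.
For the b, each term is the sum of the two before it: 4, 1, 5, 6, 11 → 17.
C: letters move forward 2 places in the alphabet; E, G, I, K, M → O.
So the next element is (a=M; b=17; c=O).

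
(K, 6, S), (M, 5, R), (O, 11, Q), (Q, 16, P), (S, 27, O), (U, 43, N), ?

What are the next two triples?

For the first letter, letters move forward 2 places in the alphabet: K, M, O, Q, S, U → W → Y.
For the second slot, each term is the sum of the two before it: 6, 5, 11, 16, 27, 43 → 70 → 113.
Second letter goes S, R, Q, P, O, N → M → L (letters move back 1 place in the alphabet).
Putting the parts together: (W, 70, M) and then (Y, 113, L).

(W, 70, M), (Y, 113, L)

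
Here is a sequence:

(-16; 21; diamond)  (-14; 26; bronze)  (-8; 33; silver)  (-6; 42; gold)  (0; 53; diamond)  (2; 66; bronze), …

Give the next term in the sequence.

(8; 81; silver)

First coordinate — alternating steps +2, +6, +2, +6, …: -16, -14, -8, -6, 0, 2 → 8.
Second coordinate: 21, 26, 33, 42, 53, 66 → 81 (differences are 5, 7, 9, … (increasing by 2 each time)).
Rank goes diamond, bronze, silver, gold, diamond, bronze → silver (repeats diamond → bronze → silver → gold).
Combining the parts gives (8; 81; silver).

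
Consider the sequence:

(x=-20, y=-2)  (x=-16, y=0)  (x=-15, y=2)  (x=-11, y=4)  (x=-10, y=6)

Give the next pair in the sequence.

X goes -20, -16, -15, -11, -10 → -6 (alternating steps +4, +1, +4, +1, …).
Y: +2 each step; -2, 0, 2, 4, 6 → 8.
So the next pair is (x=-6, y=8).

(x=-6, y=8)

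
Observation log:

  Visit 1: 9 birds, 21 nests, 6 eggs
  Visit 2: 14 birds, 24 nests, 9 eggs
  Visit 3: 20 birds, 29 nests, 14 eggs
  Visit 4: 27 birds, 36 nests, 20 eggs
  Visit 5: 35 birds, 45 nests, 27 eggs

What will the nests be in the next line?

Birds: 9, 14, 20, 27, 35 → 44 (differences are 5, 6, 7, … (increasing by 1 each time)).
Nests goes 21, 24, 29, 36, 45 → 56 (differences are 3, 5, 7, … (increasing by 2 each time)).
Eggs goes 6, 9, 14, 20, 27 → 35 (always the previous value of the birds).

56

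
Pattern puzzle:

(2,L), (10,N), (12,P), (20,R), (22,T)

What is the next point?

(30,V)

First slot: 2, 10, 12, 20, 22 → 30 (alternating steps +8, +2, +8, +2, …).
For the letter, letters move forward 2 places in the alphabet: L, N, P, R, T → V.
Combining the parts gives (30,V).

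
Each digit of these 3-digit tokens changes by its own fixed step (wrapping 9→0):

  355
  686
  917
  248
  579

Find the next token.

800

First digit: 3, 6, 9, 2, 5 → 8 (+3 each step, mod 10).
Second digit: +3 each step, mod 10, so 5, 8, 1, 4, 7 → 0.
Third digit: 5, 6, 7, 8, 9 → 0 (+1 each step, mod 10).
Putting it together: 800.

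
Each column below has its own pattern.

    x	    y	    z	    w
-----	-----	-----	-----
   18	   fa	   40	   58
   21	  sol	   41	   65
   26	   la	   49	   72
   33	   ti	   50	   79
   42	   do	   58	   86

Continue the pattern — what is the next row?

Column x goes 18, 21, 26, 33, 42 → 53 (differences are 3, 5, 7, … (increasing by 2 each time)).
For the column y, runs through the solfège scale do→ti: fa, sol, la, ti, do → re.
Column z — alternating steps +1, +8, +1, +8, …: 40, 41, 49, 50, 58 → 59.
For the column w, +7 each step: 58, 65, 72, 79, 86 → 93.
So the next row is 53  re  59  93.

53  re  59  93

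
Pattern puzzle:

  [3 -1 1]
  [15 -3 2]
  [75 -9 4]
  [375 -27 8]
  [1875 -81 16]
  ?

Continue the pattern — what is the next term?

[9375 -243 32]

First value: ×5 each step, so 3, 15, 75, 375, 1875 → 9375.
Second value — ×3 each step: -1, -3, -9, -27, -81 → -243.
Third value — ×2 each step: 1, 2, 4, 8, 16 → 32.
So the next term is [9375 -243 32].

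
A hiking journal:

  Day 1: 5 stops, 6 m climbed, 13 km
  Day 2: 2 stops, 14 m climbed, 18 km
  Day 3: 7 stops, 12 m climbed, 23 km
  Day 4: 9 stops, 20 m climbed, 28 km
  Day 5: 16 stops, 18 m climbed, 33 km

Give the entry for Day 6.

For the stops, each term is the sum of the two before it: 5, 2, 7, 9, 16 → 25.
M climbed — alternating steps +8, −2, +8, −2, …: 6, 14, 12, 20, 18 → 26.
Km: +5 each step, so 13, 18, 23, 28, 33 → 38.
Putting it together: 25 stops, 26 m climbed, 38 km.

25 stops, 26 m climbed, 38 km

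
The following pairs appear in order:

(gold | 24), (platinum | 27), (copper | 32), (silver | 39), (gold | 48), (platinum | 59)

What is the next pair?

Metal: gold, platinum, copper, silver, gold, platinum → copper (repeats gold → platinum → copper → silver).
Second entry: 24, 27, 32, 39, 48, 59 → 72 (differences are 3, 5, 7, … (increasing by 2 each time)).
Combining the parts gives (copper | 72).

(copper | 72)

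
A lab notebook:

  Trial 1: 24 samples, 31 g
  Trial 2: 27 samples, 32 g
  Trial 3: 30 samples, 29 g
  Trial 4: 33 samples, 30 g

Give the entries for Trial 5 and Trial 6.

36 samples, 27 g; 39 samples, 28 g

For the samples, +3 each step: 24, 27, 30, 33 → 36 → 39.
G: 31, 32, 29, 30 → 27 → 28 (alternating steps +1, −3, +1, −3, …).
So the next two rows are 36 samples, 27 g and 39 samples, 28 g.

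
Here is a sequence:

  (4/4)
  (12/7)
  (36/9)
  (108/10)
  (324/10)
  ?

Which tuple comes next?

For the first slot, ×3 each step: 4, 12, 36, 108, 324 → 972.
For the second slot, differences are 3, 2, 1, … (decreasing by 1 each time): 4, 7, 9, 10, 10 → 9.
Putting it together: (972/9).

(972/9)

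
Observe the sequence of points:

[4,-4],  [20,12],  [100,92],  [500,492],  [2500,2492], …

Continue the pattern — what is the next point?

First slot goes 4, 20, 100, 500, 2500 → 12500 (×5 each step).
Second slot — always 8 less than the first slot: -4, 12, 92, 492, 2492 → 12492.
So the next point is [12500,12492].

[12500,12492]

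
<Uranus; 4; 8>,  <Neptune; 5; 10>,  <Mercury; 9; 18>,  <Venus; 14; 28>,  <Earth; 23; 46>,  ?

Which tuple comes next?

Planet: runs through the planets Mercury→Neptune, so Uranus, Neptune, Mercury, Venus, Earth → Mars.
Second entry — each term is the sum of the two before it: 4, 5, 9, 14, 23 → 37.
Third entry: always 2 × the second entry, so 8, 10, 18, 28, 46 → 74.
Putting it together: <Mars; 37; 74>.

<Mars; 37; 74>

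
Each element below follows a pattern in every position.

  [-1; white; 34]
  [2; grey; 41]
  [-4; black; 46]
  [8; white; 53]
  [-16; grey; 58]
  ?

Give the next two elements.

For the first coordinate, ×(-2) each step: -1, 2, -4, 8, -16 → 32 → -64.
Shade: repeats white → grey → black, so white, grey, black, white, grey → black → white.
For the third coordinate, alternating steps +7, +5, +7, +5, …: 34, 41, 46, 53, 58 → 65 → 70.
Putting the parts together: [32; black; 65] and then [-64; white; 70].

[32; black; 65], [-64; white; 70]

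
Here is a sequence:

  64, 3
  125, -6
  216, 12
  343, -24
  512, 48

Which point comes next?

729, -96

First coordinate: 64, 125, 216, 343, 512 → 729 (perfect cubes: 4³, 5³, 6³, …).
Second coordinate: ×(-2) each step; 3, -6, 12, -24, 48 → -96.
So the next point is 729, -96.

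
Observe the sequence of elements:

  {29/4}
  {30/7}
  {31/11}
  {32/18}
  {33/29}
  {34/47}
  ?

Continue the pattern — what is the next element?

{35/76}

First entry — +1 each step: 29, 30, 31, 32, 33, 34 → 35.
Second entry — each term is the sum of the two before it: 4, 7, 11, 18, 29, 47 → 76.
So the next element is {35/76}.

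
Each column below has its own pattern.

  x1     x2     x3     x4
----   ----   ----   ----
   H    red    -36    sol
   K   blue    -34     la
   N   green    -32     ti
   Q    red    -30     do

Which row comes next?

Column x1: letters move forward 3 places in the alphabet, so H, K, N, Q → T.
Column x2: red, blue, green, red → blue (repeats red → blue → green).
Column x3 goes -36, -34, -32, -30 → -28 (+2 each step).
Column x4: runs through the solfège scale do→ti; sol, la, ti, do → re.
Combining the parts gives T  blue  -28  re.

T  blue  -28  re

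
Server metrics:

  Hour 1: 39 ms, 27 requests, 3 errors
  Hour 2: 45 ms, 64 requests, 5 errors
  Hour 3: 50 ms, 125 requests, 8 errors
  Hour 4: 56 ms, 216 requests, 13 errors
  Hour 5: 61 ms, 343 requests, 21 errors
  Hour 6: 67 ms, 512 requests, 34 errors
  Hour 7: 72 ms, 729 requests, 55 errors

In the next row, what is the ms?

78

Ms: 39, 45, 50, 56, 61, 67, 72 → 78 (alternating steps +6, +5, +6, +5, …).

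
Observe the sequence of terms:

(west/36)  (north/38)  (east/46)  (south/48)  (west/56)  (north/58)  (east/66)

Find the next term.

Direction — repeats west → north → east → south: west, north, east, south, west, north, east → south.
Second slot: alternating steps +2, +8, +2, +8, …, so 36, 38, 46, 48, 56, 58, 66 → 68.
So the next term is (south/68).

(south/68)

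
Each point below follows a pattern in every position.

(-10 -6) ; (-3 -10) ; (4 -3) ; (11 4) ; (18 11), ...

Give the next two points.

First entry: -10, -3, 4, 11, 18 → 25 → 32 (+7 each step).
Second entry — always the previous value of the first entry: -6, -10, -3, 4, 11 → 18 → 25.
So the next two points are (25 18) and (32 25).

(25 18), (32 25)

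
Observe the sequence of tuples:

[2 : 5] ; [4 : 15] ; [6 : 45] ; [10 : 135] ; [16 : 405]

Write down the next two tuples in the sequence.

[26 : 1215], [42 : 3645]

First part: 2, 4, 6, 10, 16 → 26 → 42 (each term is the sum of the two before it).
Second part goes 5, 15, 45, 135, 405 → 1215 → 3645 (×3 each step).
Putting the parts together: [26 : 1215] and then [42 : 3645].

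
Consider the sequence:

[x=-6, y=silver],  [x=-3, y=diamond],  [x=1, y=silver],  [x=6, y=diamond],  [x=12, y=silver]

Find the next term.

[x=19, y=diamond]

For the x, differences are 3, 4, 5, … (increasing by 1 each time): -6, -3, 1, 6, 12 → 19.
Y goes silver, diamond, silver, diamond, silver → diamond (alternates silver ↔ diamond).
So the next term is [x=19, y=diamond].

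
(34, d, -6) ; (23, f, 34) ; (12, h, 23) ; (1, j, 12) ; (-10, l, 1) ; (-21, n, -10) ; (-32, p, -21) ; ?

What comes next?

(-43, r, -32)

First slot goes 34, 23, 12, 1, -10, -21, -32 → -43 (−11 each step).
Letter: d, f, h, j, l, n, p → r (letters move forward 2 places in the alphabet).
Third slot: always the previous value of the first slot, so -6, 34, 23, 12, 1, -10, -21 → -32.
So the next term is (-43, r, -32).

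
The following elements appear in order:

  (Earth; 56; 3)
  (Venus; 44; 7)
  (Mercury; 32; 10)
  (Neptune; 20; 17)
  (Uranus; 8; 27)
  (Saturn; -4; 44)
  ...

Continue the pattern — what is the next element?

(Jupiter; -16; 71)

Planet: runs backward through the planets Mercury→Neptune; Earth, Venus, Mercury, Neptune, Uranus, Saturn → Jupiter.
Second part goes 56, 44, 32, 20, 8, -4 → -16 (−12 each step).
Third part: each term is the sum of the two before it; 3, 7, 10, 17, 27, 44 → 71.
Combining the parts gives (Jupiter; -16; 71).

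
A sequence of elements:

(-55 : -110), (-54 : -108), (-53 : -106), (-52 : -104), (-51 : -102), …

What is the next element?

First value: +1 each step; -55, -54, -53, -52, -51 → -50.
Second value: -110, -108, -106, -104, -102 → -100 (always 2 × the first value).
Combining the parts gives (-50 : -100).

(-50 : -100)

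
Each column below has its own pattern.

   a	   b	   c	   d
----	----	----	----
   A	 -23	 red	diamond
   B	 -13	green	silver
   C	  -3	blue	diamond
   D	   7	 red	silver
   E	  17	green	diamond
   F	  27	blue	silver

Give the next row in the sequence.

For the column a, letters move forward 1 place in the alphabet: A, B, C, D, E, F → G.
Column b: -23, -13, -3, 7, 17, 27 → 37 (+10 each step).
For the column c, repeats red → green → blue: red, green, blue, red, green, blue → red.
Column d goes diamond, silver, diamond, silver, diamond, silver → diamond (alternates diamond ↔ silver).
So the next row is G  37  red  diamond.

G  37  red  diamond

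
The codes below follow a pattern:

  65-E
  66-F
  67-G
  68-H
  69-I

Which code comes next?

70-J

First component: 65, 66, 67, 68, 69 → 70 (+1 each step).
Letter: E, F, G, H, I → J (letters move forward 1 place in the alphabet).
Putting it together: 70-J.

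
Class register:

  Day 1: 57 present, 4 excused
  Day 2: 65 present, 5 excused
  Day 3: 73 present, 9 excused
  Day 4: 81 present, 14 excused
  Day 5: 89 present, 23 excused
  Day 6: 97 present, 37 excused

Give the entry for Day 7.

For the present, +8 each step: 57, 65, 73, 81, 89, 97 → 105.
Excused: each term is the sum of the two before it, so 4, 5, 9, 14, 23, 37 → 60.
Combining the parts gives 105 present, 60 excused.

105 present, 60 excused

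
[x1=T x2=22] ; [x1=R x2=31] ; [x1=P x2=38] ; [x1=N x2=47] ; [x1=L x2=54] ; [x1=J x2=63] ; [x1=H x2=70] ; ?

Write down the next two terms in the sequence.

X1 goes T, R, P, N, L, J, H → F → D (letters move back 2 places in the alphabet).
X2 goes 22, 31, 38, 47, 54, 63, 70 → 79 → 86 (alternating steps +9, +7, +9, +7, …).
Putting the parts together: [x1=F x2=79] and then [x1=D x2=86].

[x1=F x2=79], [x1=D x2=86]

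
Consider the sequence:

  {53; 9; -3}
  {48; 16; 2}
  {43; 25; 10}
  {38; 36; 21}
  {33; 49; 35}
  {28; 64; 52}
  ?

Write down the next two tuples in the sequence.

For the first coordinate, −5 each step: 53, 48, 43, 38, 33, 28 → 23 → 18.
For the second coordinate, perfect squares: 3², 4², 5², …: 9, 16, 25, 36, 49, 64 → 81 → 100.
Third coordinate: differences are 5, 8, 11, … (increasing by 3 each time); -3, 2, 10, 21, 35, 52 → 72 → 95.
Putting the parts together: {23; 81; 72} and then {18; 100; 95}.

{23; 81; 72}, {18; 100; 95}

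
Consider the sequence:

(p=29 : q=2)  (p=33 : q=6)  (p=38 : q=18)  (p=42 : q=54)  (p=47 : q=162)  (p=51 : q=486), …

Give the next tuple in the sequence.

(p=56 : q=1458)

For the p, alternating steps +4, +5, +4, +5, …: 29, 33, 38, 42, 47, 51 → 56.
Q: ×3 each step; 2, 6, 18, 54, 162, 486 → 1458.
So the next tuple is (p=56 : q=1458).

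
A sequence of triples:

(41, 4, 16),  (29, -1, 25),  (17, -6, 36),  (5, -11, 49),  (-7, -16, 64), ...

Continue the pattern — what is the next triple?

(-19, -21, 81)

First part — −12 each step: 41, 29, 17, 5, -7 → -19.
For the second part, −5 each step: 4, -1, -6, -11, -16 → -21.
Third part: perfect squares: 4², 5², 6², …, so 16, 25, 36, 49, 64 → 81.
So the next triple is (-19, -21, 81).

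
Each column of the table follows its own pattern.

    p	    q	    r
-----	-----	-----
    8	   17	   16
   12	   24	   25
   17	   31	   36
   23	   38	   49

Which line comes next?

Column p — differences are 4, 5, 6, … (increasing by 1 each time): 8, 12, 17, 23 → 30.
Column q: 17, 24, 31, 38 → 45 (+7 each step).
Column r: perfect squares: 4², 5², 6², …; 16, 25, 36, 49 → 64.
So the next line is 30  45  64.

30  45  64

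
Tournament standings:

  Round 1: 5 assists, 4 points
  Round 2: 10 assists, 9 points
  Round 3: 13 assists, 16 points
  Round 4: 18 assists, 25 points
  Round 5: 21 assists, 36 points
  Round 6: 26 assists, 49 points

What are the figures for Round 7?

For the assists, alternating steps +5, +3, +5, +3, …: 5, 10, 13, 18, 21, 26 → 29.
For the points, perfect squares: 2², 3², 4², …: 4, 9, 16, 25, 36, 49 → 64.
So the next record is 29 assists, 64 points.

29 assists, 64 points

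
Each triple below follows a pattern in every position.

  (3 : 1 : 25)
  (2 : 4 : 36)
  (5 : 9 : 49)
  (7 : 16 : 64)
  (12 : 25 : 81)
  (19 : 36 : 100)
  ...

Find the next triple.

First part: each term is the sum of the two before it; 3, 2, 5, 7, 12, 19 → 31.
Second part — perfect squares: 1², 2², 3², …: 1, 4, 9, 16, 25, 36 → 49.
Third part: perfect squares: 5², 6², 7², …, so 25, 36, 49, 64, 81, 100 → 121.
Putting it together: (31 : 49 : 121).

(31 : 49 : 121)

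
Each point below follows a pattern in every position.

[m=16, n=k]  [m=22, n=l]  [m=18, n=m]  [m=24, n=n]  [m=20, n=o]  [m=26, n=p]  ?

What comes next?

[m=22, n=q]

M: alternating steps +6, −4, +6, −4, …, so 16, 22, 18, 24, 20, 26 → 22.
N: letters move forward 1 place in the alphabet; k, l, m, n, o, p → q.
So the next point is [m=22, n=q].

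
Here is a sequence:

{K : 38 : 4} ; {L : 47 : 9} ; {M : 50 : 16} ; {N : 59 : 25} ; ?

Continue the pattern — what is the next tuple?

Letter goes K, L, M, N → O (letters move forward 1 place in the alphabet).
Second slot goes 38, 47, 50, 59 → 62 (alternating steps +9, +3, +9, +3, …).
Third slot goes 4, 9, 16, 25 → 36 (perfect squares: 2², 3², 4², …).
Combining the parts gives {O : 62 : 36}.

{O : 62 : 36}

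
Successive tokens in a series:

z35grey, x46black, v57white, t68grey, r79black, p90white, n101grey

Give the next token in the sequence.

l112black

Letter: letters move back 2 places in the alphabet; z, x, v, t, r, p, n → l.
Second component: +11 each step, so 35, 46, 57, 68, 79, 90, 101 → 112.
Shade: grey, black, white, grey, black, white, grey → black (repeats grey → black → white).
Combining the parts gives l112black.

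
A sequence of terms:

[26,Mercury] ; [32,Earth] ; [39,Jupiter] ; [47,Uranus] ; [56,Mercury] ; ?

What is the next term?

First component: differences are 6, 7, 8, … (increasing by 1 each time), so 26, 32, 39, 47, 56 → 66.
Planet: Mercury, Earth, Jupiter, Uranus, Mercury → Earth (repeats Mercury → Earth → Jupiter → Uranus).
Putting it together: [66,Earth].

[66,Earth]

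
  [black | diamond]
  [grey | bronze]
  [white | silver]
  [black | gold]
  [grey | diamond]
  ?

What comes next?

[white | bronze]

Shade: repeats black → grey → white; black, grey, white, black, grey → white.
Rank goes diamond, bronze, silver, gold, diamond → bronze (repeats diamond → bronze → silver → gold).
Combining the parts gives [white | bronze].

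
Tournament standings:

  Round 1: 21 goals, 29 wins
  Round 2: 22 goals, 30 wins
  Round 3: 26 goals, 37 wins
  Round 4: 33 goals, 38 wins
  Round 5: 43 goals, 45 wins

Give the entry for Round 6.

56 goals, 46 wins

For the goals, differences are 1, 4, 7, … (increasing by 3 each time): 21, 22, 26, 33, 43 → 56.
Wins: alternating steps +1, +7, +1, +7, …, so 29, 30, 37, 38, 45 → 46.
Putting it together: 56 goals, 46 wins.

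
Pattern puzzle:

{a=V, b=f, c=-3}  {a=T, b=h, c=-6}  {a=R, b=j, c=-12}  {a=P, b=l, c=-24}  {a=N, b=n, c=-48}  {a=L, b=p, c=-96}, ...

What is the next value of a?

A: letters move back 2 places in the alphabet, so V, T, R, P, N, L → J.
B — letters move forward 2 places in the alphabet: f, h, j, l, n, p → r.
C: ×2 each step, so -3, -6, -12, -24, -48, -96 → -192.

J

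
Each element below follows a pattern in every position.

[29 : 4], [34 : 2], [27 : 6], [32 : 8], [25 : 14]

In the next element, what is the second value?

22

For the second value, each term is the sum of the two before it: 4, 2, 6, 8, 14 → 22.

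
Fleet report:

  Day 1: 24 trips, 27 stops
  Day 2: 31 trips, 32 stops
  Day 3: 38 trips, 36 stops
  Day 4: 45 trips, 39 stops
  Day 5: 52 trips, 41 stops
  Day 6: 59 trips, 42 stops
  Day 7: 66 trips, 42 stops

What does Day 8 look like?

73 trips, 41 stops

Trips — +7 each step: 24, 31, 38, 45, 52, 59, 66 → 73.
Stops: 27, 32, 36, 39, 41, 42, 42 → 41 (differences are 5, 4, 3, … (decreasing by 1 each time)).
Putting it together: 73 trips, 41 stops.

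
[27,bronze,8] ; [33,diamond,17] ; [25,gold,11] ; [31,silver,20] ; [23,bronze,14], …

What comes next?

[29,diamond,23]

First coordinate: alternating steps +6, −8, +6, −8, …, so 27, 33, 25, 31, 23 → 29.
For the rank, repeats bronze → diamond → gold → silver: bronze, diamond, gold, silver, bronze → diamond.
Third coordinate: alternating steps +9, −6, +9, −6, …, so 8, 17, 11, 20, 14 → 23.
Putting it together: [29,diamond,23].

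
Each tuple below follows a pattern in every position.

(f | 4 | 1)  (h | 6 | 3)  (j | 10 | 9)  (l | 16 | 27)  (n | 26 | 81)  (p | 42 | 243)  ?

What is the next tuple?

Letter: f, h, j, l, n, p → r (letters move forward 2 places in the alphabet).
Second value — each term is the sum of the two before it: 4, 6, 10, 16, 26, 42 → 68.
For the third value, ×3 each step: 1, 3, 9, 27, 81, 243 → 729.
So the next tuple is (r | 68 | 729).

(r | 68 | 729)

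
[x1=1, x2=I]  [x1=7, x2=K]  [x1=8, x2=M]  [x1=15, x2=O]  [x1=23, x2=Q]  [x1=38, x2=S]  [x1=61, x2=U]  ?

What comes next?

X1 — each term is the sum of the two before it: 1, 7, 8, 15, 23, 38, 61 → 99.
X2: I, K, M, O, Q, S, U → W (letters move forward 2 places in the alphabet).
Putting it together: [x1=99, x2=W].

[x1=99, x2=W]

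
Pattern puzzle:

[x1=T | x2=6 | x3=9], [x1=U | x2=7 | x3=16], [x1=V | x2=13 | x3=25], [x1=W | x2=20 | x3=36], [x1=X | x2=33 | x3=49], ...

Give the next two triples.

X1: T, U, V, W, X → Y → Z (letters move forward 1 place in the alphabet).
X2: 6, 7, 13, 20, 33 → 53 → 86 (each term is the sum of the two before it).
X3: perfect squares: 3², 4², 5², …; 9, 16, 25, 36, 49 → 64 → 81.
So the next two triples are [x1=Y | x2=53 | x3=64] and [x1=Z | x2=86 | x3=81].

[x1=Y | x2=53 | x3=64], [x1=Z | x2=86 | x3=81]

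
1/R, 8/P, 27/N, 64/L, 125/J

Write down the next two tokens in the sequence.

First component: perfect cubes: 1³, 2³, 3³, …, so 1, 8, 27, 64, 125 → 216 → 343.
For the letter, letters move back 2 places in the alphabet: R, P, N, L, J → H → F.
Putting the parts together: 216/H and then 343/F.

216/H, 343/F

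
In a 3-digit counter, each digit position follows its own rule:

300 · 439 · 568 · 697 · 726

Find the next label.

First digit goes 3, 4, 5, 6, 7 → 8 (+1 each step, mod 10).
Second digit: +3 each step, mod 10, so 0, 3, 6, 9, 2 → 5.
Third digit: 0, 9, 8, 7, 6 → 5 (−1 each step, mod 10).
Combining the parts gives 855.

855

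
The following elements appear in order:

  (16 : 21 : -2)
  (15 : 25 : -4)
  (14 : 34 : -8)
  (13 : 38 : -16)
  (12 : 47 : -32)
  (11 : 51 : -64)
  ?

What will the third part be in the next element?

Third part: -2, -4, -8, -16, -32, -64 → -128 (×2 each step).

-128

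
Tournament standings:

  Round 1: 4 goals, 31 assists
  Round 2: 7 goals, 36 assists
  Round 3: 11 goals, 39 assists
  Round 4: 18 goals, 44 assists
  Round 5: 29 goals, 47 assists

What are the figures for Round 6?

For the goals, each term is the sum of the two before it: 4, 7, 11, 18, 29 → 47.
Assists — alternating steps +5, +3, +5, +3, …: 31, 36, 39, 44, 47 → 52.
Combining the parts gives 47 goals, 52 assists.

47 goals, 52 assists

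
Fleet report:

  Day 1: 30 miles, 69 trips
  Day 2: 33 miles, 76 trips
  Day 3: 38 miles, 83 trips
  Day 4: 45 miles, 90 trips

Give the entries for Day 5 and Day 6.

54 miles, 97 trips; 65 miles, 104 trips

Miles goes 30, 33, 38, 45 → 54 → 65 (differences are 3, 5, 7, … (increasing by 2 each time)).
Trips: +7 each step; 69, 76, 83, 90 → 97 → 104.
So the next two lines are 54 miles, 97 trips and 65 miles, 104 trips.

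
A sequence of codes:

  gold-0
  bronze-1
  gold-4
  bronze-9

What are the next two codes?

gold-16, bronze-25

For the rank, alternates gold ↔ bronze: gold, bronze, gold, bronze → gold → bronze.
For the second component, differences are 1, 3, 5, … (increasing by 2 each time): 0, 1, 4, 9 → 16 → 25.
So the next two codes are gold-16 and bronze-25.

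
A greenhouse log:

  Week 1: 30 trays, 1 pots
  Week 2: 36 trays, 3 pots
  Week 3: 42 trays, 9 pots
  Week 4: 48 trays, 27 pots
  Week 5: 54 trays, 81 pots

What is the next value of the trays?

60

Trays: +6 each step, so 30, 36, 42, 48, 54 → 60.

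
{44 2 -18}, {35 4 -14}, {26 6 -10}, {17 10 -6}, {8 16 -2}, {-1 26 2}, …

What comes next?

First component: −9 each step, so 44, 35, 26, 17, 8, -1 → -10.
Second component: each term is the sum of the two before it; 2, 4, 6, 10, 16, 26 → 42.
Third component: -18, -14, -10, -6, -2, 2 → 6 (+4 each step).
Putting it together: {-10 42 6}.

{-10 42 6}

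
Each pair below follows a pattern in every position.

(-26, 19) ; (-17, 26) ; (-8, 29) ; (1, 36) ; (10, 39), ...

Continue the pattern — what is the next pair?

First entry: +9 each step; -26, -17, -8, 1, 10 → 19.
Second entry — alternating steps +7, +3, +7, +3, …: 19, 26, 29, 36, 39 → 46.
So the next pair is (19, 46).

(19, 46)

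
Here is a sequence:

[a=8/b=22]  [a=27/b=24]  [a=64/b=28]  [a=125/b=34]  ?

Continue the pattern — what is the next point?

[a=216/b=42]

A: perfect cubes: 2³, 3³, 4³, …, so 8, 27, 64, 125 → 216.
B: differences are 2, 4, 6, … (increasing by 2 each time); 22, 24, 28, 34 → 42.
So the next point is [a=216/b=42].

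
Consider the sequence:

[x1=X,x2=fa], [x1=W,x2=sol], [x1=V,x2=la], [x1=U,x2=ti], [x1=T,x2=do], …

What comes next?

X1: letters move back 1 place in the alphabet, so X, W, V, U, T → S.
For the x2, runs through the solfège scale do→ti: fa, sol, la, ti, do → re.
So the next element is [x1=S,x2=re].

[x1=S,x2=re]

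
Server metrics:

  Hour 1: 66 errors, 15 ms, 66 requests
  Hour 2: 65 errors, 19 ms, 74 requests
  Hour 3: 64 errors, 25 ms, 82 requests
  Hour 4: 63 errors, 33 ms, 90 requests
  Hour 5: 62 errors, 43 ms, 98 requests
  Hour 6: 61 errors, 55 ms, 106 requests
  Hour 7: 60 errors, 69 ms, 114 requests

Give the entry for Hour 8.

59 errors, 85 ms, 122 requests

Errors: 66, 65, 64, 63, 62, 61, 60 → 59 (−1 each step).
Ms: differences are 4, 6, 8, … (increasing by 2 each time), so 15, 19, 25, 33, 43, 55, 69 → 85.
Requests: +8 each step; 66, 74, 82, 90, 98, 106, 114 → 122.
So the next line is 59 errors, 85 ms, 122 requests.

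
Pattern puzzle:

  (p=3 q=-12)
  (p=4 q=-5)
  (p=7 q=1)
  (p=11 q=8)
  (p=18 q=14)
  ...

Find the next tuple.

(p=29 q=21)

P: each term is the sum of the two before it; 3, 4, 7, 11, 18 → 29.
Q: alternating steps +7, +6, +7, +6, …; -12, -5, 1, 8, 14 → 21.
So the next tuple is (p=29 q=21).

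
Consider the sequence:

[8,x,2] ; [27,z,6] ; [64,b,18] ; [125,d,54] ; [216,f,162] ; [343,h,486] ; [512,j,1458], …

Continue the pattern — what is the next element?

For the first coordinate, perfect cubes: 2³, 3³, 4³, …: 8, 27, 64, 125, 216, 343, 512 → 729.
Letter: x, z, b, d, f, h, j → l (letters move forward 2 places in the alphabet, wrapping Z→A).
Third coordinate: ×3 each step; 2, 6, 18, 54, 162, 486, 1458 → 4374.
Combining the parts gives [729,l,4374].

[729,l,4374]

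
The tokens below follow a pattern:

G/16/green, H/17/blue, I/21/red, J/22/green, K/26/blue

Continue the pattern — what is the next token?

Letter goes G, H, I, J, K → L (letters move forward 1 place in the alphabet).
For the second component, alternating steps +1, +4, +1, +4, …: 16, 17, 21, 22, 26 → 27.
Colour: repeats green → blue → red; green, blue, red, green, blue → red.
Putting it together: L/27/red.

L/27/red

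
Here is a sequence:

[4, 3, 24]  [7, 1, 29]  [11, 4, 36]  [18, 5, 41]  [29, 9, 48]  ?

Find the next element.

First value: each term is the sum of the two before it, so 4, 7, 11, 18, 29 → 47.
Second value — each term is the sum of the two before it: 3, 1, 4, 5, 9 → 14.
Third value: alternating steps +5, +7, +5, +7, …; 24, 29, 36, 41, 48 → 53.
So the next element is [47, 14, 53].

[47, 14, 53]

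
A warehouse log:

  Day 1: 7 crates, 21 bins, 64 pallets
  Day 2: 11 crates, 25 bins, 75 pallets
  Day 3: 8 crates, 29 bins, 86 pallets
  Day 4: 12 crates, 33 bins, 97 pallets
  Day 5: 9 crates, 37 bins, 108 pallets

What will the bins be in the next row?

Bins: +4 each step; 21, 25, 29, 33, 37 → 41.

41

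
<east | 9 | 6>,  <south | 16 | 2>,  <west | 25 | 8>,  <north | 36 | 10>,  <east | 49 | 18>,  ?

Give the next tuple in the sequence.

Direction: repeats east → south → west → north, so east, south, west, north, east → south.
Second entry: perfect squares: 3², 4², 5², …, so 9, 16, 25, 36, 49 → 64.
Third entry: each term is the sum of the two before it; 6, 2, 8, 10, 18 → 28.
So the next tuple is <south | 64 | 28>.

<south | 64 | 28>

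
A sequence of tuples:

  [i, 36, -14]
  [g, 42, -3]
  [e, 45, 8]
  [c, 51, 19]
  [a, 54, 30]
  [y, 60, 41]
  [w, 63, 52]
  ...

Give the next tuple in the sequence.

[u, 69, 63]

Letter: i, g, e, c, a, y, w → u (letters move back 2 places in the alphabet, wrapping A→Z).
For the second part, alternating steps +6, +3, +6, +3, …: 36, 42, 45, 51, 54, 60, 63 → 69.
Third part — +11 each step: -14, -3, 8, 19, 30, 41, 52 → 63.
Combining the parts gives [u, 69, 63].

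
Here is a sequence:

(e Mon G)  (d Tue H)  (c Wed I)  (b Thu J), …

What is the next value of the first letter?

a

First letter: e, d, c, b → a (letters move back 1 place in the alphabet).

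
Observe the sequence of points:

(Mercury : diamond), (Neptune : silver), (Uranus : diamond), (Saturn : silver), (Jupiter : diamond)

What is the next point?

For the planet, runs backward through the planets Mercury→Neptune: Mercury, Neptune, Uranus, Saturn, Jupiter → Mars.
Rank: alternates diamond ↔ silver, so diamond, silver, diamond, silver, diamond → silver.
So the next point is (Mars : silver).

(Mars : silver)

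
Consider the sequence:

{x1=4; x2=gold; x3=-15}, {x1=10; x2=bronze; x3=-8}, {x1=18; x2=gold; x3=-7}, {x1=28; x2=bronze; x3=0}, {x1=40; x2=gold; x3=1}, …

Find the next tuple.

X1 — differences are 6, 8, 10, … (increasing by 2 each time): 4, 10, 18, 28, 40 → 54.
X2: alternates gold ↔ bronze; gold, bronze, gold, bronze, gold → bronze.
X3: alternating steps +7, +1, +7, +1, …, so -15, -8, -7, 0, 1 → 8.
Combining the parts gives {x1=54; x2=bronze; x3=8}.

{x1=54; x2=bronze; x3=8}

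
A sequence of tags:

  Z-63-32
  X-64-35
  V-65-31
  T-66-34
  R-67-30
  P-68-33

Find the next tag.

Letter: letters move back 2 places in the alphabet; Z, X, V, T, R, P → N.
Second component — +1 each step: 63, 64, 65, 66, 67, 68 → 69.
Third component goes 32, 35, 31, 34, 30, 33 → 29 (alternating steps +3, −4, +3, −4, …).
So the next tag is N-69-29.

N-69-29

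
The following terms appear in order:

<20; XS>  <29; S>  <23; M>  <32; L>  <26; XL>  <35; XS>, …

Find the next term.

<29; S>

First entry: alternating steps +9, −6, +9, −6, …, so 20, 29, 23, 32, 26, 35 → 29.
Size: repeats XS → S → M → L → XL, so XS, S, M, L, XL, XS → S.
Combining the parts gives <29; S>.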